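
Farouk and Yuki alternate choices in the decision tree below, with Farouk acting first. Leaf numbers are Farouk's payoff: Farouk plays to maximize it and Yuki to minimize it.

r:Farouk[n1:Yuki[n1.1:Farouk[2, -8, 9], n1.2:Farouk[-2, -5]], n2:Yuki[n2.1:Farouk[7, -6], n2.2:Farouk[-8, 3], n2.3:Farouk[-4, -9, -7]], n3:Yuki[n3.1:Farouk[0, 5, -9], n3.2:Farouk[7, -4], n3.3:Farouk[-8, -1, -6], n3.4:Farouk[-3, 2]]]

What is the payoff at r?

-1

n1.1 (Farouk): max(2, -8, 9) = 9
n1.2 (Farouk): max(-2, -5) = -2
n1 (Yuki): min(9, -2) = -2
n2.1 (Farouk): max(7, -6) = 7
n2.2 (Farouk): max(-8, 3) = 3
n2.3 (Farouk): max(-4, -9, -7) = -4
n2 (Yuki): min(7, 3, -4) = -4
n3.1 (Farouk): max(0, 5, -9) = 5
n3.2 (Farouk): max(7, -4) = 7
n3.3 (Farouk): max(-8, -1, -6) = -1
n3.4 (Farouk): max(-3, 2) = 2
n3 (Yuki): min(5, 7, -1, 2) = -1
r (Farouk): max(-2, -4, -1) = -1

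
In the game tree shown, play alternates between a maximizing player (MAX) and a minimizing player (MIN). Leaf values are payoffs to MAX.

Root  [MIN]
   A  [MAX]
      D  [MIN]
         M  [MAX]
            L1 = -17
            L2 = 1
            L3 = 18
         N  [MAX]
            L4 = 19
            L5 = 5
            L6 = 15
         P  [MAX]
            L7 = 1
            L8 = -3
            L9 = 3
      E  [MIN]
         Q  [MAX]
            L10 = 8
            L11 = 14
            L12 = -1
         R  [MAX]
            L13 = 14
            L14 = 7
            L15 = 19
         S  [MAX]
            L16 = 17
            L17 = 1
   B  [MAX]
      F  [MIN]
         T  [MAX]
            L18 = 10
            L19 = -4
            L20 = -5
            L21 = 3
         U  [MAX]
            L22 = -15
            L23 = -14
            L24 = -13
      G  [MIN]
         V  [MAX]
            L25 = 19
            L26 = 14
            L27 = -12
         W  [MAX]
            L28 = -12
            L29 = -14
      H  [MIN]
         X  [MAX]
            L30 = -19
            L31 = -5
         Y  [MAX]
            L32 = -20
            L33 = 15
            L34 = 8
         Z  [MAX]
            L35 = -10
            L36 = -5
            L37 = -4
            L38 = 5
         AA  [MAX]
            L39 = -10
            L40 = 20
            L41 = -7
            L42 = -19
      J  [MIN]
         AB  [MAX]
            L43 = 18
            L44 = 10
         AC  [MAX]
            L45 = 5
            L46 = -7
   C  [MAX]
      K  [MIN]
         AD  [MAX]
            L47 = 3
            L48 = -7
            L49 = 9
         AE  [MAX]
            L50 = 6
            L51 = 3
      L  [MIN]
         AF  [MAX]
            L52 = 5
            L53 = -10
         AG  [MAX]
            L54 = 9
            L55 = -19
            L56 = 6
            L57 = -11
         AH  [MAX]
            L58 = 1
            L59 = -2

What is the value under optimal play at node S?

S (MAX): max(17, 1) = 17

17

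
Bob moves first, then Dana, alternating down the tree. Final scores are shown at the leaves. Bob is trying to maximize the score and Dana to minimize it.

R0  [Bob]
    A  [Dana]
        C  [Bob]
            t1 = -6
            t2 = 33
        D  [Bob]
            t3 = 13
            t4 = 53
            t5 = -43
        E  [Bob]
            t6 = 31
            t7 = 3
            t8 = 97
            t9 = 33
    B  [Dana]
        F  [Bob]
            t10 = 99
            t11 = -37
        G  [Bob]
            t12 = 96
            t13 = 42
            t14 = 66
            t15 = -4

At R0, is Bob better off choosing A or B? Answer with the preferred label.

C (Bob): max(-6, 33) = 33
D (Bob): max(13, 53, -43) = 53
E (Bob): max(31, 3, 97, 33) = 97
A (Dana): min(33, 53, 97) = 33
F (Bob): max(99, -37) = 99
G (Bob): max(96, 42, 66, -4) = 96
B (Dana): min(99, 96) = 96
Bob prefers the higher value; A=33, B=96. B is better since 96 > 33.

B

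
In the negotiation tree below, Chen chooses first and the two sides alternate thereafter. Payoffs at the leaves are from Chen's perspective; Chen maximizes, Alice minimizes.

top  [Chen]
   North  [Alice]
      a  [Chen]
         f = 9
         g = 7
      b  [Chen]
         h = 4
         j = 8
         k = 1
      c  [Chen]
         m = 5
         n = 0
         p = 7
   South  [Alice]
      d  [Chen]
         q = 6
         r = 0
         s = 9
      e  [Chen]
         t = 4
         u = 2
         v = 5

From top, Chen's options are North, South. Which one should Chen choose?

a (Chen): max(9, 7) = 9
b (Chen): max(4, 8, 1) = 8
c (Chen): max(5, 0, 7) = 7
North (Alice): min(9, 8, 7) = 7
d (Chen): max(6, 0, 9) = 9
e (Chen): max(4, 2, 5) = 5
South (Alice): min(9, 5) = 5
top (Chen): max(7, 5) = 7
Chen at top wants the highest of {North=7, South=5}, so chooses North.

North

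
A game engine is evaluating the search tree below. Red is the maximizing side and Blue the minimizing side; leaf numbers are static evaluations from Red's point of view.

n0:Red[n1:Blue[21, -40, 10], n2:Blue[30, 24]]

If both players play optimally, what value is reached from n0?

24

n1 (Blue): min(21, -40, 10) = -40
n2 (Blue): min(30, 24) = 24
n0 (Red): max(-40, 24) = 24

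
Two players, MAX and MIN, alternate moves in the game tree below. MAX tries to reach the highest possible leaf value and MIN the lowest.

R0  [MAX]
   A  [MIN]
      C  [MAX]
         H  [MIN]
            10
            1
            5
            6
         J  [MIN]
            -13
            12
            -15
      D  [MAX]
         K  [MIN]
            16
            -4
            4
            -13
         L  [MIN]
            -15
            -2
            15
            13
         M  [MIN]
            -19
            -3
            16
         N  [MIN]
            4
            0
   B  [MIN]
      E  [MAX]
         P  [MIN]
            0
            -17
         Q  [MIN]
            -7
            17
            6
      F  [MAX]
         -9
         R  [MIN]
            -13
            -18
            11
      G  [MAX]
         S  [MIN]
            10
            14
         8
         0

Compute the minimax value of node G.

10

S (MIN): min(10, 14) = 10
G (MAX): max(10, 8, 0) = 10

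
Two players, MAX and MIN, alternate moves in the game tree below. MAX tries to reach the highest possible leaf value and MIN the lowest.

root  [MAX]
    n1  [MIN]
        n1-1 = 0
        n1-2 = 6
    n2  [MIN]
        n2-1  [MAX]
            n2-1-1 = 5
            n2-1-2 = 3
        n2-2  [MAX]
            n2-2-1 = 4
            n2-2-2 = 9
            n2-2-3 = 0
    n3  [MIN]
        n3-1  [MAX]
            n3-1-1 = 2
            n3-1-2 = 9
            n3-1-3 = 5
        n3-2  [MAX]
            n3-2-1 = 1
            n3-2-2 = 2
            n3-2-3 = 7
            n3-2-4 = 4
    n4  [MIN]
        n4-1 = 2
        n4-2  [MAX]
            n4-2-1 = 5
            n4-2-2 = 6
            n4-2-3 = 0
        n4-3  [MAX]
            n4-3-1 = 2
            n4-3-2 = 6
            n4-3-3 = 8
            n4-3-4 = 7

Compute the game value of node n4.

n4-2 (MAX): max(5, 6, 0) = 6
n4-3 (MAX): max(2, 6, 8, 7) = 8
n4 (MIN): min(2, 6, 8) = 2

2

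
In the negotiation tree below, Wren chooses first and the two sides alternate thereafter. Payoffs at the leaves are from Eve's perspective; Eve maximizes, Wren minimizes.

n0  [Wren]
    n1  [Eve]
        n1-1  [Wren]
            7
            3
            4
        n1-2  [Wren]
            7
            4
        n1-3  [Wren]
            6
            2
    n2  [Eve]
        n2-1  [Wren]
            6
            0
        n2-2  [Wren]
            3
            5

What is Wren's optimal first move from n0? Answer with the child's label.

n1-1 (Wren): min(7, 3, 4) = 3
n1-2 (Wren): min(7, 4) = 4
n1-3 (Wren): min(6, 2) = 2
n1 (Eve): max(3, 4, 2) = 4
n2-1 (Wren): min(6, 0) = 0
n2-2 (Wren): min(3, 5) = 3
n2 (Eve): max(0, 3) = 3
n0 (Wren): min(4, 3) = 3
Wren at n0 wants the lowest of {n1=4, n2=3}, so chooses n2.

n2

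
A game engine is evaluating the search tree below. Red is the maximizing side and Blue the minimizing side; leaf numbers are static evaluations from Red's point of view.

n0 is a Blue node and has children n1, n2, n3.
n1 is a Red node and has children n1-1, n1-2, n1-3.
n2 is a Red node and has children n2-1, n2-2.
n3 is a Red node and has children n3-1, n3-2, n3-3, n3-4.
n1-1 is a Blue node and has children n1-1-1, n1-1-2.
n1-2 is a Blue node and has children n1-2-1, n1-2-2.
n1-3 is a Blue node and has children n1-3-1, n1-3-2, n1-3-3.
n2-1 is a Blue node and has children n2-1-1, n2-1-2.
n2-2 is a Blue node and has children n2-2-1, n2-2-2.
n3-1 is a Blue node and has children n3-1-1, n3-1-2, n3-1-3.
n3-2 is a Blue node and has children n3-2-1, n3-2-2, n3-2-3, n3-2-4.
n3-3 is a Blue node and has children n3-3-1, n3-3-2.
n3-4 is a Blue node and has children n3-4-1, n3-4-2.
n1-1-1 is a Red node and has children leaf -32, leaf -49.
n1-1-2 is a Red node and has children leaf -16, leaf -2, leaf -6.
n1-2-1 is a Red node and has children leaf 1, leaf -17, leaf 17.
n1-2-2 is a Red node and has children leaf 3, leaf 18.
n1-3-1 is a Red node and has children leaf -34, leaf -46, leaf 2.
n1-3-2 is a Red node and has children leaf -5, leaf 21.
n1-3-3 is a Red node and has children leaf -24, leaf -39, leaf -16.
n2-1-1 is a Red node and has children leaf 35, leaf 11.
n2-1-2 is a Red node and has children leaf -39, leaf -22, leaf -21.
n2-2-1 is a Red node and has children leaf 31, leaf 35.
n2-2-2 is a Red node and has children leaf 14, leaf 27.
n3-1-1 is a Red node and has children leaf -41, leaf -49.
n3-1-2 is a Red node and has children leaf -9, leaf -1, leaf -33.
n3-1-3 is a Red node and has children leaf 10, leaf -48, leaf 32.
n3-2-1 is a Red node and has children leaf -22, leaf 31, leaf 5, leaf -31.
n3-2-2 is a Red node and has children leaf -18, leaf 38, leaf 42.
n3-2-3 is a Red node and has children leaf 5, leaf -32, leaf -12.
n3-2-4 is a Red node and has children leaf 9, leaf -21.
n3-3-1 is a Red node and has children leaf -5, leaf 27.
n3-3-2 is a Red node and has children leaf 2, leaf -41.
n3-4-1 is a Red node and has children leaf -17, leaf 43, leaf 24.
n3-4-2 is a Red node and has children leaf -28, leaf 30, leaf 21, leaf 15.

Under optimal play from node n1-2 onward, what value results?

n1-2-1 (Red): max(1, -17, 17) = 17
n1-2-2 (Red): max(3, 18) = 18
n1-2 (Blue): min(17, 18) = 17

17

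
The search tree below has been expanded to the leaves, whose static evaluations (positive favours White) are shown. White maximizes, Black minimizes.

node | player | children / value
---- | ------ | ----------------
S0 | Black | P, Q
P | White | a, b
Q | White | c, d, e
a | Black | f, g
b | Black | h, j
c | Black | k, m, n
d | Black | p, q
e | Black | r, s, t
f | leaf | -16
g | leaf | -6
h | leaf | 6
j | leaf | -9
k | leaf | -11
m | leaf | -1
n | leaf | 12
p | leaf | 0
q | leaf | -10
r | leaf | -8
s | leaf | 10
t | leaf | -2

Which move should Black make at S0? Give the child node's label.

P

a (Black): min(-16, -6) = -16
b (Black): min(6, -9) = -9
P (White): max(-16, -9) = -9
c (Black): min(-11, -1, 12) = -11
d (Black): min(0, -10) = -10
e (Black): min(-8, 10, -2) = -8
Q (White): max(-11, -10, -8) = -8
S0 (Black): min(-9, -8) = -9
Black at S0 wants the lowest of {P=-9, Q=-8}, so chooses P.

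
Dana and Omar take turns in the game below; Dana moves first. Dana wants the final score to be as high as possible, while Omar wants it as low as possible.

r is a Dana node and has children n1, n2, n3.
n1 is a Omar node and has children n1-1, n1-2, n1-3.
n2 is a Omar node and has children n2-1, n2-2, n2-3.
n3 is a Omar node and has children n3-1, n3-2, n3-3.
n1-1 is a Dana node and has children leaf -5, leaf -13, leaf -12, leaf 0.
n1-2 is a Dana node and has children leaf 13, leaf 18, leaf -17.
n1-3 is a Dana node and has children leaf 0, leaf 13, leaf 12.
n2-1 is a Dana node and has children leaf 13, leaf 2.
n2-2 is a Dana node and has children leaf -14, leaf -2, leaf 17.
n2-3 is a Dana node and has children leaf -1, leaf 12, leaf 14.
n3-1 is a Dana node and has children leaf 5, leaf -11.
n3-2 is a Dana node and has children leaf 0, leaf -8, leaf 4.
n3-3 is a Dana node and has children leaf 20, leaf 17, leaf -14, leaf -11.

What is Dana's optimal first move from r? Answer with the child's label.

n2

n1-1 (Dana): max(-5, -13, -12, 0) = 0
n1-2 (Dana): max(13, 18, -17) = 18
n1-3 (Dana): max(0, 13, 12) = 13
n1 (Omar): min(0, 18, 13) = 0
n2-1 (Dana): max(13, 2) = 13
n2-2 (Dana): max(-14, -2, 17) = 17
n2-3 (Dana): max(-1, 12, 14) = 14
n2 (Omar): min(13, 17, 14) = 13
n3-1 (Dana): max(5, -11) = 5
n3-2 (Dana): max(0, -8, 4) = 4
n3-3 (Dana): max(20, 17, -14, -11) = 20
n3 (Omar): min(5, 4, 20) = 4
r (Dana): max(0, 13, 4) = 13
Dana at r wants the highest of {n1=0, n2=13, n3=4}, so chooses n2.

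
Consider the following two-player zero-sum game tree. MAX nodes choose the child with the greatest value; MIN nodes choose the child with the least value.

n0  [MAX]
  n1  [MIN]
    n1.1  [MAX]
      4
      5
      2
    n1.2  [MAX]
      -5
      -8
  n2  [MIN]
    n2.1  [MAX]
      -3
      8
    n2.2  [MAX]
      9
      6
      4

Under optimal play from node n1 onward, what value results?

-5

n1.1 (MAX): max(4, 5, 2) = 5
n1.2 (MAX): max(-5, -8) = -5
n1 (MIN): min(5, -5) = -5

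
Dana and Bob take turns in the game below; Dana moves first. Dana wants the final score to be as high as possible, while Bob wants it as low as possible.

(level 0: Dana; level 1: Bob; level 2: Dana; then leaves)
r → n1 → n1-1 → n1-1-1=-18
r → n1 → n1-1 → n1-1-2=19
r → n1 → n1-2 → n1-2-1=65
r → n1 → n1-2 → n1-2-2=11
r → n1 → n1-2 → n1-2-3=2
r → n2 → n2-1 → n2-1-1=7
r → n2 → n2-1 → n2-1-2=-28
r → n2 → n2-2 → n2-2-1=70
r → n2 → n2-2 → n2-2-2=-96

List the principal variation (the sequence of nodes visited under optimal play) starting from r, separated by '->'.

r -> n1 -> n1-1 -> n1-1-2

n1-1 (Dana): max(-18, 19) = 19
n1-2 (Dana): max(65, 11, 2) = 65
n1 (Bob): min(19, 65) = 19
n2-1 (Dana): max(7, -28) = 7
n2-2 (Dana): max(70, -96) = 70
n2 (Bob): min(7, 70) = 7
r (Dana): max(19, 7) = 19
At r, Dana picks n1 (highest: 19).
At n1, Bob picks n1-1 (lowest: 19).
At n1-1, Dana picks n1-1-2 (highest: 19).
Terminal value 19.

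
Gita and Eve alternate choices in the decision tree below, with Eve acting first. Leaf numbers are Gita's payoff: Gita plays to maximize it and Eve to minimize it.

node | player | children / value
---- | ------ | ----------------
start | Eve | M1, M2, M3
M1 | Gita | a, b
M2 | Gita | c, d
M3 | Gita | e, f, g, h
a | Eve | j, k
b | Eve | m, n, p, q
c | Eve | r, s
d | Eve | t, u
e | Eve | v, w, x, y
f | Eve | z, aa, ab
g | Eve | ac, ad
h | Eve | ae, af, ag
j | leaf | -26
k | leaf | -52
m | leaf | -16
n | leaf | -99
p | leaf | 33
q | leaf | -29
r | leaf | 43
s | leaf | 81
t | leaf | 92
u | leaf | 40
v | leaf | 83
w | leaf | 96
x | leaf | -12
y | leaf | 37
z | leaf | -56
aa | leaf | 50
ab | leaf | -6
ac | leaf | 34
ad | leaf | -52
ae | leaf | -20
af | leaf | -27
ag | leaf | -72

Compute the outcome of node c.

43

c (Eve): min(43, 81) = 43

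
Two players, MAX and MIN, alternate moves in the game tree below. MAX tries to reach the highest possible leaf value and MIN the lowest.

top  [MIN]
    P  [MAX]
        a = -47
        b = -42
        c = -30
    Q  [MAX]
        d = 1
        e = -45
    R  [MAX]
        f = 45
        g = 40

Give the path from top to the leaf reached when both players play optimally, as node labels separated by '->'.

P (MAX): max(-47, -42, -30) = -30
Q (MAX): max(1, -45) = 1
R (MAX): max(45, 40) = 45
top (MIN): min(-30, 1, 45) = -30
At top, MIN picks P (lowest: -30).
At P, MAX picks c (highest: -30).
Terminal value -30.

top -> P -> c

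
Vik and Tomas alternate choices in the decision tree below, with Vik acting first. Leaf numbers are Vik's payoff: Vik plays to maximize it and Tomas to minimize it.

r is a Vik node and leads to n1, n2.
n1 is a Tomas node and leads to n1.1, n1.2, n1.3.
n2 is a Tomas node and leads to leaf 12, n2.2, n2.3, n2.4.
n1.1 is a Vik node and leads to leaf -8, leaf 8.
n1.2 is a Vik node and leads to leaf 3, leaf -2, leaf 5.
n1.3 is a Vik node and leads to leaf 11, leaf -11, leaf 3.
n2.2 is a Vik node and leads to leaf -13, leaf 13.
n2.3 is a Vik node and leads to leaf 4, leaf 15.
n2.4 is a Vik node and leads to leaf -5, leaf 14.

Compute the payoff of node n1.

5

n1.1 (Vik): max(-8, 8) = 8
n1.2 (Vik): max(3, -2, 5) = 5
n1.3 (Vik): max(11, -11, 3) = 11
n1 (Tomas): min(8, 5, 11) = 5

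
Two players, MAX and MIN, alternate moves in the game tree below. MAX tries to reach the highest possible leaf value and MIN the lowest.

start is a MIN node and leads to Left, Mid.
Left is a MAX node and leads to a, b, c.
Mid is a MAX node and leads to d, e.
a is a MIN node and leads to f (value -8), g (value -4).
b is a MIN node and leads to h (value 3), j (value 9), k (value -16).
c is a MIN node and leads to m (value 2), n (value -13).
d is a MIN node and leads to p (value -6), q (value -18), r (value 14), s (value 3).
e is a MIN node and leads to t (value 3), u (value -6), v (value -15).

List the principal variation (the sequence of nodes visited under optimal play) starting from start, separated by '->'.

a (MIN): min(-8, -4) = -8
b (MIN): min(3, 9, -16) = -16
c (MIN): min(2, -13) = -13
Left (MAX): max(-8, -16, -13) = -8
d (MIN): min(-6, -18, 14, 3) = -18
e (MIN): min(3, -6, -15) = -15
Mid (MAX): max(-18, -15) = -15
start (MIN): min(-8, -15) = -15
At start, MIN picks Mid (lowest: -15).
At Mid, MAX picks e (highest: -15).
At e, MIN picks v (lowest: -15).
Terminal value -15.

start -> Mid -> e -> v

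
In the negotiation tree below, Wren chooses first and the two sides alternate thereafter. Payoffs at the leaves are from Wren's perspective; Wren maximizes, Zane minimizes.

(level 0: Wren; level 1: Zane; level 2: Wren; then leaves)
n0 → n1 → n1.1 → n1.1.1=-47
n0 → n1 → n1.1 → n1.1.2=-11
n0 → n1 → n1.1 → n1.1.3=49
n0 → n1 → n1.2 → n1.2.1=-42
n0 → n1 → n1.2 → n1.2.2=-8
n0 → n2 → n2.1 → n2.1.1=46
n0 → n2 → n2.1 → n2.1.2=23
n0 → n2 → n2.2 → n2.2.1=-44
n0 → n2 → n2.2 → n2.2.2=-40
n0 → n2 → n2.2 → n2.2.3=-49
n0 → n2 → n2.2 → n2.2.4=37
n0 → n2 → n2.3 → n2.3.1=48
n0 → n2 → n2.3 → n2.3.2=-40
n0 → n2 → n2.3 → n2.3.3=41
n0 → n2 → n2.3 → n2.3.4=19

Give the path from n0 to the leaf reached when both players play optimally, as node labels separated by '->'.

n1.1 (Wren): max(-47, -11, 49) = 49
n1.2 (Wren): max(-42, -8) = -8
n1 (Zane): min(49, -8) = -8
n2.1 (Wren): max(46, 23) = 46
n2.2 (Wren): max(-44, -40, -49, 37) = 37
n2.3 (Wren): max(48, -40, 41, 19) = 48
n2 (Zane): min(46, 37, 48) = 37
n0 (Wren): max(-8, 37) = 37
At n0, Wren picks n2 (highest: 37).
At n2, Zane picks n2.2 (lowest: 37).
At n2.2, Wren picks n2.2.4 (highest: 37).
Terminal value 37.

n0 -> n2 -> n2.2 -> n2.2.4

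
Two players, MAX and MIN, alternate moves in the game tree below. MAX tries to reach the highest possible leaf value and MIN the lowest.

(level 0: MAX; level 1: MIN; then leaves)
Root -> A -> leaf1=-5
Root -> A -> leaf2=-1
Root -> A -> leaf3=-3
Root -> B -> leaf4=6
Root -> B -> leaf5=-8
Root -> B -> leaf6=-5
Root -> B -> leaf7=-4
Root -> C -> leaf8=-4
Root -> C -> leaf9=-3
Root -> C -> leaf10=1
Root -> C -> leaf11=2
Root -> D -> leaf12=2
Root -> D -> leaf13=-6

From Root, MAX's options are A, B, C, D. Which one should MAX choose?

C

A (MIN): min(-5, -1, -3) = -5
B (MIN): min(6, -8, -5, -4) = -8
C (MIN): min(-4, -3, 1, 2) = -4
D (MIN): min(2, -6) = -6
Root (MAX): max(-5, -8, -4, -6) = -4
MAX at Root wants the highest of {A=-5, B=-8, C=-4, D=-6}, so chooses C.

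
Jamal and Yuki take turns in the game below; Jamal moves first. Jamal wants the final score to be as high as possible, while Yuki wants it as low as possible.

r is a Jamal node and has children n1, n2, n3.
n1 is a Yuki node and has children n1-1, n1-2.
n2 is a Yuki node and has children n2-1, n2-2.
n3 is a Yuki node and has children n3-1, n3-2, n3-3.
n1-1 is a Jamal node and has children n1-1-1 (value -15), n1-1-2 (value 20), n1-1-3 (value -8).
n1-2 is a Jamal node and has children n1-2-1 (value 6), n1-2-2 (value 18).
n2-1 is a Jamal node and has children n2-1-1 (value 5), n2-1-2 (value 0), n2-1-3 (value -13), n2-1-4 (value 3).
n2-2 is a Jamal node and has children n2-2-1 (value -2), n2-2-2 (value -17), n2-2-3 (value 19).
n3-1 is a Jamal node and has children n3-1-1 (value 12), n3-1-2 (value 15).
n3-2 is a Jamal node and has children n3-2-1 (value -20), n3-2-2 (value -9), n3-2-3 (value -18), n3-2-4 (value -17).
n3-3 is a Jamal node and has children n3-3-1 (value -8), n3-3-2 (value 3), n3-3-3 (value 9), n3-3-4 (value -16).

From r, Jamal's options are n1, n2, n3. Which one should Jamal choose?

n1

n1-1 (Jamal): max(-15, 20, -8) = 20
n1-2 (Jamal): max(6, 18) = 18
n1 (Yuki): min(20, 18) = 18
n2-1 (Jamal): max(5, 0, -13, 3) = 5
n2-2 (Jamal): max(-2, -17, 19) = 19
n2 (Yuki): min(5, 19) = 5
n3-1 (Jamal): max(12, 15) = 15
n3-2 (Jamal): max(-20, -9, -18, -17) = -9
n3-3 (Jamal): max(-8, 3, 9, -16) = 9
n3 (Yuki): min(15, -9, 9) = -9
r (Jamal): max(18, 5, -9) = 18
Jamal at r wants the highest of {n1=18, n2=5, n3=-9}, so chooses n1.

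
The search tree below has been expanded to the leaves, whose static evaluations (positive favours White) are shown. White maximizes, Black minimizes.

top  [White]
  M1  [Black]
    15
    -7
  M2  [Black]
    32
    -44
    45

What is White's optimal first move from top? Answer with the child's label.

M1 (Black): min(15, -7) = -7
M2 (Black): min(32, -44, 45) = -44
top (White): max(-7, -44) = -7
White at top wants the highest of {M1=-7, M2=-44}, so chooses M1.

M1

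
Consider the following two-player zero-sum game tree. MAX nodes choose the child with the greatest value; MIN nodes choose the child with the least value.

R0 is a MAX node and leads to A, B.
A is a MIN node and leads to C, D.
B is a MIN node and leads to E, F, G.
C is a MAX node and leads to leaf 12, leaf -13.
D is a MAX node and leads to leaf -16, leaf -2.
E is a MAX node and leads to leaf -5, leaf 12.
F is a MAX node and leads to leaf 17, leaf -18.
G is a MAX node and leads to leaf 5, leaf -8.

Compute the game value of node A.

C (MAX): max(12, -13) = 12
D (MAX): max(-16, -2) = -2
A (MIN): min(12, -2) = -2

-2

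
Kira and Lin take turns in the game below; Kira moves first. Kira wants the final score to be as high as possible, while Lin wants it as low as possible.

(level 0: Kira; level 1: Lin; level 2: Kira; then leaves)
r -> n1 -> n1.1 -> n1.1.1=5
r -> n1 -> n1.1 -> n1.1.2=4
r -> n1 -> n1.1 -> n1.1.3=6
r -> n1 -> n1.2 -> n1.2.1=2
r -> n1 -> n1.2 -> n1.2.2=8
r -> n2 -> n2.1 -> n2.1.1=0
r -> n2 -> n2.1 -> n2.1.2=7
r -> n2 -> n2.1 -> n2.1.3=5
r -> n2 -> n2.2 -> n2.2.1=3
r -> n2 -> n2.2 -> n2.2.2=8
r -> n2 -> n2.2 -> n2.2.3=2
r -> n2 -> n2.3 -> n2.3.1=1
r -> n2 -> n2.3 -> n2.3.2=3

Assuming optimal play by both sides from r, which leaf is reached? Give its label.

n1.1 (Kira): max(5, 4, 6) = 6
n1.2 (Kira): max(2, 8) = 8
n1 (Lin): min(6, 8) = 6
n2.1 (Kira): max(0, 7, 5) = 7
n2.2 (Kira): max(3, 8, 2) = 8
n2.3 (Kira): max(1, 3) = 3
n2 (Lin): min(7, 8, 3) = 3
r (Kira): max(6, 3) = 6
At r, Kira picks n1 (highest: 6).
At n1, Lin picks n1.1 (lowest: 6).
At n1.1, Kira picks n1.1.3 (highest: 6).
Terminal value 6.

n1.1.3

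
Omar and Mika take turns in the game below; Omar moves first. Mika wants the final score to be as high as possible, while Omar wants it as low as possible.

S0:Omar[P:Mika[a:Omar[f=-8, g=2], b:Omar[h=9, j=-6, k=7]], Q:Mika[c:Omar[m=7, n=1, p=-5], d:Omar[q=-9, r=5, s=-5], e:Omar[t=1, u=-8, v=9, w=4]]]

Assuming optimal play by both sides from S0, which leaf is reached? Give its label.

j

a (Omar): min(-8, 2) = -8
b (Omar): min(9, -6, 7) = -6
P (Mika): max(-8, -6) = -6
c (Omar): min(7, 1, -5) = -5
d (Omar): min(-9, 5, -5) = -9
e (Omar): min(1, -8, 9, 4) = -8
Q (Mika): max(-5, -9, -8) = -5
S0 (Omar): min(-6, -5) = -6
At S0, Omar picks P (lowest: -6).
At P, Mika picks b (highest: -6).
At b, Omar picks j (lowest: -6).
Terminal value -6.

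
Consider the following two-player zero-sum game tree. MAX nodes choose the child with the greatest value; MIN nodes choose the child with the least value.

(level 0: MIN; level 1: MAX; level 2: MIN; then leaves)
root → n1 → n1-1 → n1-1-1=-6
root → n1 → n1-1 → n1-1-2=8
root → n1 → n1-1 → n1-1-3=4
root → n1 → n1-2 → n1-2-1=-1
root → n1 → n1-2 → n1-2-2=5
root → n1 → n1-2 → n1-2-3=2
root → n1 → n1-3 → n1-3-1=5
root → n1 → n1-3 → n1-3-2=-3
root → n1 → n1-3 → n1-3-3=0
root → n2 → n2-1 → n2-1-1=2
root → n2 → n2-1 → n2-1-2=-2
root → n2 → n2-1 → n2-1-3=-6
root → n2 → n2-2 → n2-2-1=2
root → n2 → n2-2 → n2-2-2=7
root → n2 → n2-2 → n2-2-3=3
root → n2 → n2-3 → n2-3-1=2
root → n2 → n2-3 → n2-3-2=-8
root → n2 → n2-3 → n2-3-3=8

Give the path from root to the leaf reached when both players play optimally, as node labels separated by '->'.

n1-1 (MIN): min(-6, 8, 4) = -6
n1-2 (MIN): min(-1, 5, 2) = -1
n1-3 (MIN): min(5, -3, 0) = -3
n1 (MAX): max(-6, -1, -3) = -1
n2-1 (MIN): min(2, -2, -6) = -6
n2-2 (MIN): min(2, 7, 3) = 2
n2-3 (MIN): min(2, -8, 8) = -8
n2 (MAX): max(-6, 2, -8) = 2
root (MIN): min(-1, 2) = -1
At root, MIN picks n1 (lowest: -1).
At n1, MAX picks n1-2 (highest: -1).
At n1-2, MIN picks n1-2-1 (lowest: -1).
Terminal value -1.

root -> n1 -> n1-2 -> n1-2-1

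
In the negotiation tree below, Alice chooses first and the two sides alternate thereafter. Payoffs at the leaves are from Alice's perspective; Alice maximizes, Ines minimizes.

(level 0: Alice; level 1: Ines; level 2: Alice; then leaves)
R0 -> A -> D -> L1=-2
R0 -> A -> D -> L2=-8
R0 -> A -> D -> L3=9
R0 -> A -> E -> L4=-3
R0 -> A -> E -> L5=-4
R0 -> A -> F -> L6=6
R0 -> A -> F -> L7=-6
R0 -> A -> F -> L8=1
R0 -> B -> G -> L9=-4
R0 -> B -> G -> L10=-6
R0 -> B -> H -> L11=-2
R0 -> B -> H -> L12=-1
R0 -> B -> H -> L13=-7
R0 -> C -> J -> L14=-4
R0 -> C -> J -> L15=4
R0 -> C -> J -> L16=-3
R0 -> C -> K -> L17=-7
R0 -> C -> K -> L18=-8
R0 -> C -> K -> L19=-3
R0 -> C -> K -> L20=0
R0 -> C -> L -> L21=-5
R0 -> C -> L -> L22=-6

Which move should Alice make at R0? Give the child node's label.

A

D (Alice): max(-2, -8, 9) = 9
E (Alice): max(-3, -4) = -3
F (Alice): max(6, -6, 1) = 6
A (Ines): min(9, -3, 6) = -3
G (Alice): max(-4, -6) = -4
H (Alice): max(-2, -1, -7) = -1
B (Ines): min(-4, -1) = -4
J (Alice): max(-4, 4, -3) = 4
K (Alice): max(-7, -8, -3, 0) = 0
L (Alice): max(-5, -6) = -5
C (Ines): min(4, 0, -5) = -5
R0 (Alice): max(-3, -4, -5) = -3
Alice at R0 wants the highest of {A=-3, B=-4, C=-5}, so chooses A.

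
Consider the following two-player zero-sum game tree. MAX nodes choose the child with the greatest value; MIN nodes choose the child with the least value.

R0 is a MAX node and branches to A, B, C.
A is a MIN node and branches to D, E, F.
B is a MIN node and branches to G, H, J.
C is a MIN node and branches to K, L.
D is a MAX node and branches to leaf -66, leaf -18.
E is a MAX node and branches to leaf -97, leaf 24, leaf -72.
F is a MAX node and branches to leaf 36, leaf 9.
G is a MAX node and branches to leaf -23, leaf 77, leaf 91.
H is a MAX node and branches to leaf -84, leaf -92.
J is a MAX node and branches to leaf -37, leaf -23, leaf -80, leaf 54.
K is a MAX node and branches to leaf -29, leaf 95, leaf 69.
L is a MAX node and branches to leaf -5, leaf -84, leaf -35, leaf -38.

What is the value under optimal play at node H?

H (MAX): max(-84, -92) = -84

-84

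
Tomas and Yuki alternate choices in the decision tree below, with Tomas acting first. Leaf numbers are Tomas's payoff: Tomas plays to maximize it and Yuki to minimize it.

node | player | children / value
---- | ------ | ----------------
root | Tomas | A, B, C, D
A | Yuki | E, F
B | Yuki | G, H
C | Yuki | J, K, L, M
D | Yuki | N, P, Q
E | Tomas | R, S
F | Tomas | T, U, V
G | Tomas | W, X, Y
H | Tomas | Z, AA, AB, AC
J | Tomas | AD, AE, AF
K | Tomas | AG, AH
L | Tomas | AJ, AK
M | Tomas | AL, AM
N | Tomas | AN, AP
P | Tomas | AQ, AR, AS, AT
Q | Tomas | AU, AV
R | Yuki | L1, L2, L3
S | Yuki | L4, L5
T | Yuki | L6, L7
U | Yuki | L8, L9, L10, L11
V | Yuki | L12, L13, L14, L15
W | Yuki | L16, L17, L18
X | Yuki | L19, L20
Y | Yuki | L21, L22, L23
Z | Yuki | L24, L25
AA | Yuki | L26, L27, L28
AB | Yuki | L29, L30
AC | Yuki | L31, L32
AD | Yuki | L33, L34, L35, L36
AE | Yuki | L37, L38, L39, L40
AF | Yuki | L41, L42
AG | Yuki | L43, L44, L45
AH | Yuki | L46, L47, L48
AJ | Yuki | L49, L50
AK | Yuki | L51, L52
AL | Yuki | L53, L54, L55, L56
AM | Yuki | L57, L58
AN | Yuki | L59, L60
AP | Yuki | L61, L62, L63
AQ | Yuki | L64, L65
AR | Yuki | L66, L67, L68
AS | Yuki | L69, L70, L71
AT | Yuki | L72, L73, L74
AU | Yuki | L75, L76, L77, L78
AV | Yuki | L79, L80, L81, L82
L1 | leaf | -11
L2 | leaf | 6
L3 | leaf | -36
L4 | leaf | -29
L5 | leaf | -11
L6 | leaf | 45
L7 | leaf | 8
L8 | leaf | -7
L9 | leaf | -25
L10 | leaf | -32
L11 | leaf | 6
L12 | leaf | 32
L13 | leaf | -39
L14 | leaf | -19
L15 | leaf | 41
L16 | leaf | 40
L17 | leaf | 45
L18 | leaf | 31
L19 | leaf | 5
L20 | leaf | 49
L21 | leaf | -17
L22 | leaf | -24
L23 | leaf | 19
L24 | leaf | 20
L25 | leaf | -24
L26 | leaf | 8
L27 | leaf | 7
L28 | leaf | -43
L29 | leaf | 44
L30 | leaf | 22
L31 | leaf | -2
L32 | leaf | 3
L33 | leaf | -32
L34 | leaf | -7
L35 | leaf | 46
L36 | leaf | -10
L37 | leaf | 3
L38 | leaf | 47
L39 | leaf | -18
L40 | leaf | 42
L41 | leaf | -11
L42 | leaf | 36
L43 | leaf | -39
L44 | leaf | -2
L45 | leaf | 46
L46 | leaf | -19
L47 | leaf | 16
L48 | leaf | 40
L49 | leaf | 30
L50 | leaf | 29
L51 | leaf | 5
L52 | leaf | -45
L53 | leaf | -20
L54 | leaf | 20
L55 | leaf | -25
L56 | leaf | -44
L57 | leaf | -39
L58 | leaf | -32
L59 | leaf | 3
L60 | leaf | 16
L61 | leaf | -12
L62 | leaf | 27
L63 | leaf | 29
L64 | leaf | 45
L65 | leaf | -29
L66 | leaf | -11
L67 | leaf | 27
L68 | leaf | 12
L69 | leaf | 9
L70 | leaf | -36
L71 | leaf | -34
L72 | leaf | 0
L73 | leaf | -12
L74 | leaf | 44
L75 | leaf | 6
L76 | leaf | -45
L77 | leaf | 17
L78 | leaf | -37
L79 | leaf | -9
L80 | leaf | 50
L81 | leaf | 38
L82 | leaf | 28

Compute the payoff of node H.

22

Z (Yuki): min(20, -24) = -24
AA (Yuki): min(8, 7, -43) = -43
AB (Yuki): min(44, 22) = 22
AC (Yuki): min(-2, 3) = -2
H (Tomas): max(-24, -43, 22, -2) = 22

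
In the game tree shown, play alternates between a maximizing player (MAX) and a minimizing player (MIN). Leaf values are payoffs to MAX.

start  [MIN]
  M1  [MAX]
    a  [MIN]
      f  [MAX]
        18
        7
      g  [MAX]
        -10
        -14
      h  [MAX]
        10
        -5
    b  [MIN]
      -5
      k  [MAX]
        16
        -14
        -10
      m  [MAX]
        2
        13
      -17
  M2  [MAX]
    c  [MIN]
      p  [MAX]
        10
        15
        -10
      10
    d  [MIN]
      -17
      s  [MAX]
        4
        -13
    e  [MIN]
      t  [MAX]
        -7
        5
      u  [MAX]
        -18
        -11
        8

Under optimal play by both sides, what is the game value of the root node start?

f (MAX): max(18, 7) = 18
g (MAX): max(-10, -14) = -10
h (MAX): max(10, -5) = 10
a (MIN): min(18, -10, 10) = -10
k (MAX): max(16, -14, -10) = 16
m (MAX): max(2, 13) = 13
b (MIN): min(-5, 16, 13, -17) = -17
M1 (MAX): max(-10, -17) = -10
p (MAX): max(10, 15, -10) = 15
c (MIN): min(15, 10) = 10
s (MAX): max(4, -13) = 4
d (MIN): min(-17, 4) = -17
t (MAX): max(-7, 5) = 5
u (MAX): max(-18, -11, 8) = 8
e (MIN): min(5, 8) = 5
M2 (MAX): max(10, -17, 5) = 10
start (MIN): min(-10, 10) = -10

-10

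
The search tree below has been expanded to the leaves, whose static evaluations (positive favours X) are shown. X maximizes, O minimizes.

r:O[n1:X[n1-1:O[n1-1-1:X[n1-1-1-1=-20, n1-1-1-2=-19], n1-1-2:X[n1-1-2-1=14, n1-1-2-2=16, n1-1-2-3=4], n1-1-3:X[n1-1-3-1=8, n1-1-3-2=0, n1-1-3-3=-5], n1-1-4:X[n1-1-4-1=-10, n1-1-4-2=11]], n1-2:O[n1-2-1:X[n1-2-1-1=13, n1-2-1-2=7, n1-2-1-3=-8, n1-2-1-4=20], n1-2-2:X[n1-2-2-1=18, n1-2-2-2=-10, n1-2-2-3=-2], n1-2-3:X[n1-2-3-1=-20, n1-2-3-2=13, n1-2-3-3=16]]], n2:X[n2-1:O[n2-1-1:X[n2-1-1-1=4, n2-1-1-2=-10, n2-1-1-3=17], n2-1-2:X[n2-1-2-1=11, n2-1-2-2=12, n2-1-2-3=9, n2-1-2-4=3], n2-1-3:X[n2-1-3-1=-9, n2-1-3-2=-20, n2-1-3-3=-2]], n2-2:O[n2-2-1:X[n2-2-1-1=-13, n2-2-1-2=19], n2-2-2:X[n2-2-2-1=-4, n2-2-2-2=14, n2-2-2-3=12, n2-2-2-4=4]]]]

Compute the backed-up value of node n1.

n1-1-1 (X): max(-20, -19) = -19
n1-1-2 (X): max(14, 16, 4) = 16
n1-1-3 (X): max(8, 0, -5) = 8
n1-1-4 (X): max(-10, 11) = 11
n1-1 (O): min(-19, 16, 8, 11) = -19
n1-2-1 (X): max(13, 7, -8, 20) = 20
n1-2-2 (X): max(18, -10, -2) = 18
n1-2-3 (X): max(-20, 13, 16) = 16
n1-2 (O): min(20, 18, 16) = 16
n1 (X): max(-19, 16) = 16

16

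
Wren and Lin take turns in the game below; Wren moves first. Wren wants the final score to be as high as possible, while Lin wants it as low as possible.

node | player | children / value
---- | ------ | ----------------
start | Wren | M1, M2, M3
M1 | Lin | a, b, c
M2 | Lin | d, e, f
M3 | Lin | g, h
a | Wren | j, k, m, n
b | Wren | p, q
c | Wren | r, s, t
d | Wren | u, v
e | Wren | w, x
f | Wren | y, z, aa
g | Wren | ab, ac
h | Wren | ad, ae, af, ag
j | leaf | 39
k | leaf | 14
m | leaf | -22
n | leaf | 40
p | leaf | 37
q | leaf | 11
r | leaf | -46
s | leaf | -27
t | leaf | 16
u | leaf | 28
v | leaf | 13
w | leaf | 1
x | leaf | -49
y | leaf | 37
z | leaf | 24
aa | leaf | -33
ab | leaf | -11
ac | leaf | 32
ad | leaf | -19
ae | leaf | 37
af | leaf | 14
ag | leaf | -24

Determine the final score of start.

a (Wren): max(39, 14, -22, 40) = 40
b (Wren): max(37, 11) = 37
c (Wren): max(-46, -27, 16) = 16
M1 (Lin): min(40, 37, 16) = 16
d (Wren): max(28, 13) = 28
e (Wren): max(1, -49) = 1
f (Wren): max(37, 24, -33) = 37
M2 (Lin): min(28, 1, 37) = 1
g (Wren): max(-11, 32) = 32
h (Wren): max(-19, 37, 14, -24) = 37
M3 (Lin): min(32, 37) = 32
start (Wren): max(16, 1, 32) = 32

32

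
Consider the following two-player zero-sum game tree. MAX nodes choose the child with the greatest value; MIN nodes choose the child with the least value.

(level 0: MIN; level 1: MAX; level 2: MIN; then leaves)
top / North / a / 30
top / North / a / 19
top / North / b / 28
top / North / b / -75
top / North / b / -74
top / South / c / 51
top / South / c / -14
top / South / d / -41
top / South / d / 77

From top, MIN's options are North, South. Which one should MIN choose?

a (MIN): min(30, 19) = 19
b (MIN): min(28, -75, -74) = -75
North (MAX): max(19, -75) = 19
c (MIN): min(51, -14) = -14
d (MIN): min(-41, 77) = -41
South (MAX): max(-14, -41) = -14
top (MIN): min(19, -14) = -14
MIN at top wants the lowest of {North=19, South=-14}, so chooses South.

South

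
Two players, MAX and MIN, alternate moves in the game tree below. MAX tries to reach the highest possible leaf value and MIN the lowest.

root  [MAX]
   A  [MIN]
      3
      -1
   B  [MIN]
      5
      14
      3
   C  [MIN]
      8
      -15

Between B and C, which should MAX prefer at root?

B (MIN): min(5, 14, 3) = 3
C (MIN): min(8, -15) = -15
MAX prefers the higher value; B=3, C=-15. B is better since 3 > -15.

B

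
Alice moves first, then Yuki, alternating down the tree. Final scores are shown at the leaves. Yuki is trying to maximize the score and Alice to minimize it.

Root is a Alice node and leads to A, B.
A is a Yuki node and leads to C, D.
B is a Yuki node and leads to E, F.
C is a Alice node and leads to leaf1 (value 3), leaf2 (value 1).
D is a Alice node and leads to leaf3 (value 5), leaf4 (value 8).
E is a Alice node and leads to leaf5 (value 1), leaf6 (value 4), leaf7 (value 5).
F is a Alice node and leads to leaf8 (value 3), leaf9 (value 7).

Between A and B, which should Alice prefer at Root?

B

C (Alice): min(3, 1) = 1
D (Alice): min(5, 8) = 5
A (Yuki): max(1, 5) = 5
E (Alice): min(1, 4, 5) = 1
F (Alice): min(3, 7) = 3
B (Yuki): max(1, 3) = 3
Alice prefers the lower value; A=5, B=3. B is better since 3 < 5.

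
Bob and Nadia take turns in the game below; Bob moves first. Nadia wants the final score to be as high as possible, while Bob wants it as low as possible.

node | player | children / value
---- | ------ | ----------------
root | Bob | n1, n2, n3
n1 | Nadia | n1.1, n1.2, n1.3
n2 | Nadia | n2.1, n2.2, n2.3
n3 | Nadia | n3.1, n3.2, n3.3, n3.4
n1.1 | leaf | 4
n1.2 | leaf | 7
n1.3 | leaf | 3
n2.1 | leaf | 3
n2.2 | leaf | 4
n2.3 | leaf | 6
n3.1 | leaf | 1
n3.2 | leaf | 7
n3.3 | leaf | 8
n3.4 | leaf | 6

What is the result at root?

6

n1 (Nadia): max(4, 7, 3) = 7
n2 (Nadia): max(3, 4, 6) = 6
n3 (Nadia): max(1, 7, 8, 6) = 8
root (Bob): min(7, 6, 8) = 6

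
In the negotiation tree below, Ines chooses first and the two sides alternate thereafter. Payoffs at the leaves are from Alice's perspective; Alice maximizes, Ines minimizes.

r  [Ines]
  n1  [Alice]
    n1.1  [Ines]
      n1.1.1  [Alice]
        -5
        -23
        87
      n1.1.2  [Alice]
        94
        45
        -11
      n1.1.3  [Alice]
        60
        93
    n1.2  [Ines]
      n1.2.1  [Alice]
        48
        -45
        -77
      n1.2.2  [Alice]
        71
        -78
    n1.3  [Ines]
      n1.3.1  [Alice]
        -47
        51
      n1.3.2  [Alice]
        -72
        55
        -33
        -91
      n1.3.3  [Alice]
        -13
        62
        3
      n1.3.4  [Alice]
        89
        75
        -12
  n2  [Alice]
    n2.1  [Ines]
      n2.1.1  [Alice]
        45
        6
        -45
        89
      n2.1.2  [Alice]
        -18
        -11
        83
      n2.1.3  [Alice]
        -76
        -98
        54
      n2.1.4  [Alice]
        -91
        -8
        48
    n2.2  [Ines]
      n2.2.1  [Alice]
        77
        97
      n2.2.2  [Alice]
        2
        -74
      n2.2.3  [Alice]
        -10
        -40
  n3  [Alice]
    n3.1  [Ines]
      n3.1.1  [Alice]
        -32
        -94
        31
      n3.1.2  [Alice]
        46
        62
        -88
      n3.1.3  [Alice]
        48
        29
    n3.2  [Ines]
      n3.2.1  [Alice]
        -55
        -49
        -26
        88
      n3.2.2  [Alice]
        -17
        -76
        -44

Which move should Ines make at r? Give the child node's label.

n1.1.1 (Alice): max(-5, -23, 87) = 87
n1.1.2 (Alice): max(94, 45, -11) = 94
n1.1.3 (Alice): max(60, 93) = 93
n1.1 (Ines): min(87, 94, 93) = 87
n1.2.1 (Alice): max(48, -45, -77) = 48
n1.2.2 (Alice): max(71, -78) = 71
n1.2 (Ines): min(48, 71) = 48
n1.3.1 (Alice): max(-47, 51) = 51
n1.3.2 (Alice): max(-72, 55, -33, -91) = 55
n1.3.3 (Alice): max(-13, 62, 3) = 62
n1.3.4 (Alice): max(89, 75, -12) = 89
n1.3 (Ines): min(51, 55, 62, 89) = 51
n1 (Alice): max(87, 48, 51) = 87
n2.1.1 (Alice): max(45, 6, -45, 89) = 89
n2.1.2 (Alice): max(-18, -11, 83) = 83
n2.1.3 (Alice): max(-76, -98, 54) = 54
n2.1.4 (Alice): max(-91, -8, 48) = 48
n2.1 (Ines): min(89, 83, 54, 48) = 48
n2.2.1 (Alice): max(77, 97) = 97
n2.2.2 (Alice): max(2, -74) = 2
n2.2.3 (Alice): max(-10, -40) = -10
n2.2 (Ines): min(97, 2, -10) = -10
n2 (Alice): max(48, -10) = 48
n3.1.1 (Alice): max(-32, -94, 31) = 31
n3.1.2 (Alice): max(46, 62, -88) = 62
n3.1.3 (Alice): max(48, 29) = 48
n3.1 (Ines): min(31, 62, 48) = 31
n3.2.1 (Alice): max(-55, -49, -26, 88) = 88
n3.2.2 (Alice): max(-17, -76, -44) = -17
n3.2 (Ines): min(88, -17) = -17
n3 (Alice): max(31, -17) = 31
r (Ines): min(87, 48, 31) = 31
Ines at r wants the lowest of {n1=87, n2=48, n3=31}, so chooses n3.

n3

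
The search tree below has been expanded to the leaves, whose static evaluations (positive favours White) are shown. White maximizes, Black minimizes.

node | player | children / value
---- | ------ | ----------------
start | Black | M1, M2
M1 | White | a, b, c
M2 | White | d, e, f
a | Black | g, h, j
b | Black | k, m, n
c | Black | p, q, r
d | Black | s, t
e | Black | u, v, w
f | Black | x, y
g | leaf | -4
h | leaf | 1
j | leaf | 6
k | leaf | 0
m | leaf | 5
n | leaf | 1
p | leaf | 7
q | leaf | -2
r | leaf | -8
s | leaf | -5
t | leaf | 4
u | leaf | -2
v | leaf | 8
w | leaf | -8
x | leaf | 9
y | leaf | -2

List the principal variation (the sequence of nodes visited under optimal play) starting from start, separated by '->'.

a (Black): min(-4, 1, 6) = -4
b (Black): min(0, 5, 1) = 0
c (Black): min(7, -2, -8) = -8
M1 (White): max(-4, 0, -8) = 0
d (Black): min(-5, 4) = -5
e (Black): min(-2, 8, -8) = -8
f (Black): min(9, -2) = -2
M2 (White): max(-5, -8, -2) = -2
start (Black): min(0, -2) = -2
At start, Black picks M2 (lowest: -2).
At M2, White picks f (highest: -2).
At f, Black picks y (lowest: -2).
Terminal value -2.

start -> M2 -> f -> y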